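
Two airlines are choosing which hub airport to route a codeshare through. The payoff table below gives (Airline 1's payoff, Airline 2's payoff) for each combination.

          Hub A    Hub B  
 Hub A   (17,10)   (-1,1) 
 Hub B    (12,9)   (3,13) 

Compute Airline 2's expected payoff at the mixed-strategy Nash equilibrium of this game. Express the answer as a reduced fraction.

Airline 1 mixes with probability p on Hub A, chosen so Airline 2 is indifferent: 10p + 9(1−p) = 1p + 13(1−p) gives p = 4/13.
Airline 2's expected payoff is 10·4/13 + 9·9/13 = 121/13.

121/13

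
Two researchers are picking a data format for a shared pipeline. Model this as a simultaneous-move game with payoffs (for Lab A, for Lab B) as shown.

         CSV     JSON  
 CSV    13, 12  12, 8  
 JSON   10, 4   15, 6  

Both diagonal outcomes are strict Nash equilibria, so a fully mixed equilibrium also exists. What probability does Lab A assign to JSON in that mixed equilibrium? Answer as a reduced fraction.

Lab A's mix p on CSV must make Lab B indifferent between CSV and JSON.
Lab B's payoff from CSV: 12p + 4(1−p). From JSON: 8p + 6(1−p).
Set equal: 4p = 2(1−p) → p = 2/6 = 1/3.
Probability on JSON is 1 − 1/3 = 2/3.

2/3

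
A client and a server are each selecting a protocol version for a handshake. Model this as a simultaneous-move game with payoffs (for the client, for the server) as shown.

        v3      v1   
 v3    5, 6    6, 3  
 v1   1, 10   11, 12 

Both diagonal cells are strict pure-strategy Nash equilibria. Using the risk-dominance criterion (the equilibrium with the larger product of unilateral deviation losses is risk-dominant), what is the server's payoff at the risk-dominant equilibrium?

At both v3: the client loses 5 − 1 = 4 by deviating; the server loses 6 − 3 = 3. Product = 4·3 = 12.
At both v1: the client loses 11 − 6 = 5 by deviating; the server loses 12 − 10 = 2. Product = 5·2 = 10.
12 > 10, so both v3 is risk-dominant. The server's payoff there is 6.

6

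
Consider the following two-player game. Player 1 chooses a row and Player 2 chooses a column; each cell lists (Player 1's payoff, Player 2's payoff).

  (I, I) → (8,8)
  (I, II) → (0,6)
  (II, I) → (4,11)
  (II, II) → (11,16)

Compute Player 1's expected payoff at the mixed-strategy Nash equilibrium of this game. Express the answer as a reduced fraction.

88/15

Player 2 mixes with probability q on I, chosen so Player 1 is indifferent: 8q + 0(1−q) = 4q + 11(1−q) gives q = 11/15.
Player 1's expected payoff (from either row, since indifferent) is 8·11/15 + 0·4/15 = 88/15.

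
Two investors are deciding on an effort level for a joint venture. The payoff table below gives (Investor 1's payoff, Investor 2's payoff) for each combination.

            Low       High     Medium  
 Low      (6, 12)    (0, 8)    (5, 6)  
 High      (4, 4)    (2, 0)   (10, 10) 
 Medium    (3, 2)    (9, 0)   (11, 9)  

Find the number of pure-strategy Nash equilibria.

Both Low: Investor 1 gets 6 (best alternative 4); Investor 2 gets 12 (best alternative 8). Neither deviates — NE.
Both Medium: Investor 1 gets 11 (best alternative 10); Investor 2 gets 9 (best alternative 2). Neither deviates — NE.
Both High is not a NE: Investor 1 would switch to Medium (9 > 2).
No other cell survives both best-response checks, so there are 2 pure NE.

2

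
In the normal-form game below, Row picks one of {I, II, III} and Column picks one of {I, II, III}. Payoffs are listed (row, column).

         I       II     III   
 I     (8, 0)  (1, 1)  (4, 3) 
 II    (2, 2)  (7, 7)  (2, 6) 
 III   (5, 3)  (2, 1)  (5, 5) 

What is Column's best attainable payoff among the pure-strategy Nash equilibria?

7

Both II is a pure NE (Row: 7 ≥ 2; Column: 7 ≥ 6). Column gets 7.
Both III is a pure NE (Row: 5 ≥ 4; Column: 5 ≥ 3). Column gets 5.
Every other cell has a profitable deviation for at least one player. Highest of {7, 5} is 7.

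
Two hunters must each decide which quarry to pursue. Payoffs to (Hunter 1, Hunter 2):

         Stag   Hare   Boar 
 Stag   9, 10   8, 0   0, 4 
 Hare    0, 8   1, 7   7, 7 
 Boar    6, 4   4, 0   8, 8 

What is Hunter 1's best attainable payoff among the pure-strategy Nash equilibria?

Both Stag is a pure NE (Hunter 1: 9 ≥ 6; Hunter 2: 10 ≥ 4). Hunter 1 gets 9.
Both Boar is a pure NE (Hunter 1: 8 ≥ 7; Hunter 2: 8 ≥ 4). Hunter 1 gets 8.
Every other cell has a profitable deviation for at least one player. Highest of {9, 8} is 9.

9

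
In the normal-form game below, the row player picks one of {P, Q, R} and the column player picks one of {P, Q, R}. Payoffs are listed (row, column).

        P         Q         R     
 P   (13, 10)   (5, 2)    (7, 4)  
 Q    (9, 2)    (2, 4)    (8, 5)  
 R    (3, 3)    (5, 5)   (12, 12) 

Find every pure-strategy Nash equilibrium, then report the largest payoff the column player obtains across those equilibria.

12

Both P is a pure NE (the row player: 13 ≥ 9; the column player: 10 ≥ 4). The column player gets 10.
Both R is a pure NE (the row player: 12 ≥ 8; the column player: 12 ≥ 5). The column player gets 12.
Every other cell has a profitable deviation for at least one player. Highest of {10, 12} is 12.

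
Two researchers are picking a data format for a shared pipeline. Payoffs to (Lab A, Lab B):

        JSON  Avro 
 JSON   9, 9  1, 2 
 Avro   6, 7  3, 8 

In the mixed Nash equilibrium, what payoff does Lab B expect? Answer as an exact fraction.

Lab A mixes with probability p on JSON, chosen so Lab B is indifferent: 9p + 7(1−p) = 2p + 8(1−p) gives p = 1/8.
Lab B's expected payoff is 9·1/8 + 7·7/8 = 29/4.

29/4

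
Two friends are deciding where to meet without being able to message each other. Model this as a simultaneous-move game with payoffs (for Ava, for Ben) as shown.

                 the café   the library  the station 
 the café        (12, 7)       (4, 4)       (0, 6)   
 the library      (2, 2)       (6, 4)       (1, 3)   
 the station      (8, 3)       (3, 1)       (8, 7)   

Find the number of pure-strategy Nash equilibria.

Both the café: Ava gets 12 (best alternative 8); Ben gets 7 (best alternative 6). Neither deviates — NE.
Both the library: Ava gets 6 (best alternative 4); Ben gets 4 (best alternative 3). Neither deviates — NE.
Both the station: Ava gets 8 (best alternative 1); Ben gets 7 (best alternative 3). Neither deviates — NE.
(the library, the café) is not a NE: Ava would switch to the café (12 > 2).
No other cell survives both best-response checks, so there are 3 pure NE.

3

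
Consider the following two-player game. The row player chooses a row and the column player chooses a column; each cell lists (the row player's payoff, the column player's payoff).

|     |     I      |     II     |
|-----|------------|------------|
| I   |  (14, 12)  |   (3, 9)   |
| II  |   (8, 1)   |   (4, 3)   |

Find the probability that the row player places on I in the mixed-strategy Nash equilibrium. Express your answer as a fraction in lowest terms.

The row player's mix p on I must make the column player indifferent between I and II.
The column player's payoff from I: 12p + 1(1−p). From II: 9p + 3(1−p).
Set equal: 3p = 2(1−p) → p = 2/5.

2/5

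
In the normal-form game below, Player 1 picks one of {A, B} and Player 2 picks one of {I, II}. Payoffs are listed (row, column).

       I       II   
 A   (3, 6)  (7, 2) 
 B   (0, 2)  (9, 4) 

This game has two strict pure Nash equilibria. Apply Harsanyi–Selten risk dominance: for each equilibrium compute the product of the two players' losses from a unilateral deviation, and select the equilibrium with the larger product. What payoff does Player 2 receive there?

At (A, I): Player 1 loses 3 − 0 = 3 by deviating; Player 2 loses 6 − 2 = 4. Product = 3·4 = 12.
At (B, II): Player 1 loses 9 − 7 = 2 by deviating; Player 2 loses 4 − 2 = 2. Product = 2·2 = 4.
12 > 4, so (A, I) is risk-dominant. Player 2's payoff there is 6.

6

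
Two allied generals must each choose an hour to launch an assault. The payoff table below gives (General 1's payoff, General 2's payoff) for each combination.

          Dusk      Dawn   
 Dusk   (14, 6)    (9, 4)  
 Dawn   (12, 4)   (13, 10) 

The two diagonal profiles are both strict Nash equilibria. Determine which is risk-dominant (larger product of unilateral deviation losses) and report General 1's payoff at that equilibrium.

At both Dusk: General 1 loses 14 − 12 = 2 by deviating; General 2 loses 6 − 4 = 2. Product = 2·2 = 4.
At both Dawn: General 1 loses 13 − 9 = 4 by deviating; General 2 loses 10 − 4 = 6. Product = 4·6 = 24.
24 > 4, so both Dawn is risk-dominant. General 1's payoff there is 13.

13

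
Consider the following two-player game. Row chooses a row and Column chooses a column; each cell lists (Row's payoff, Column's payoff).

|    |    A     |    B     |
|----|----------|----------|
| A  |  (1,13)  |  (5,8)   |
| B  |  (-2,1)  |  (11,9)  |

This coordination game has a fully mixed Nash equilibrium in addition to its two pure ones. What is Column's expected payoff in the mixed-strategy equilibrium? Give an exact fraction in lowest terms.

109/13

Row mixes with probability p on A, chosen so Column is indifferent: 13p + 1(1−p) = 8p + 9(1−p) gives p = 8/13.
Column's expected payoff is 13·8/13 + 1·5/13 = 109/13.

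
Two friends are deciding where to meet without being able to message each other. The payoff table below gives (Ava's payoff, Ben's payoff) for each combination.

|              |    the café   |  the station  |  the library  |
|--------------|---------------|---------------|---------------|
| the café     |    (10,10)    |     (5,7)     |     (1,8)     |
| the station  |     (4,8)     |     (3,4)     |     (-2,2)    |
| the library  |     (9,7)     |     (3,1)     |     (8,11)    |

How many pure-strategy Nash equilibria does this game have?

2

Both the café: Ava gets 10 (best alternative 9); Ben gets 10 (best alternative 8). Neither deviates — NE.
Both the library: Ava gets 8 (best alternative 1); Ben gets 11 (best alternative 7). Neither deviates — NE.
Both the station is not a NE: Ava would switch to the café (5 > 3).
No other cell survives both best-response checks, so there are 2 pure NE.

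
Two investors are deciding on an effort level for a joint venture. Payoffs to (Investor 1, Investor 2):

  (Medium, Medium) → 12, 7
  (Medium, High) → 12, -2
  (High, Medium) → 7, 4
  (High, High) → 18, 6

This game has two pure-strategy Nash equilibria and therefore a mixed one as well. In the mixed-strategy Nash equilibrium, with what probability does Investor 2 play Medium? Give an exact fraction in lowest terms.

Investor 2's mix q on Medium must make Investor 1 indifferent between Medium and High.
Investor 1's payoff from Medium: 12q + 12(1−q). From High: 7q + 18(1−q).
Set equal: 5q = 6(1−q) → q = 6/11.

6/11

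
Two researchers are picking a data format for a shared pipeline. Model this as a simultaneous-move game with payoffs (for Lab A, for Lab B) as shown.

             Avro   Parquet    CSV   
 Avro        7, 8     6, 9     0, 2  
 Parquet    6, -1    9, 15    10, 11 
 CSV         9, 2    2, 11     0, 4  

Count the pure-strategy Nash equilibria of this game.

Both Parquet: Lab A gets 9 (best alternative 6); Lab B gets 15 (best alternative 11). Neither deviates — NE.
Both CSV is not a NE: Lab A would switch to Parquet (10 > 0).
No other cell survives both best-response checks, so there is 1 pure NE.

1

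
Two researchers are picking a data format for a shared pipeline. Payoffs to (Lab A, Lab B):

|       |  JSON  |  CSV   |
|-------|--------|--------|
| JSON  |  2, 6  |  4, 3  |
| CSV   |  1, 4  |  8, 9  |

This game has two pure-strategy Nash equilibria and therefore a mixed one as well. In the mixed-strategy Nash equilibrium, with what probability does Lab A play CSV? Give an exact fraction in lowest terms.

3/8

Lab A's mix p on JSON must make Lab B indifferent between JSON and CSV.
Lab B's payoff from JSON: 6p + 4(1−p). From CSV: 3p + 9(1−p).
Set equal: 3p = 5(1−p) → p = 5/8.
Probability on CSV is 1 − 5/8 = 3/8.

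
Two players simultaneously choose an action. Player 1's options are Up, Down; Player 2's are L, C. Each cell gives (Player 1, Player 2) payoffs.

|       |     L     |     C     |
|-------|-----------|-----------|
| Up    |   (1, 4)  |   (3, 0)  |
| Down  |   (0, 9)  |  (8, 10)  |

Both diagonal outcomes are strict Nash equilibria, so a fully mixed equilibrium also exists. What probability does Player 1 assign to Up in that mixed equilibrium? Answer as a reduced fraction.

Player 1's mix p on Up must make Player 2 indifferent between L and C.
Player 2's payoff from L: 4p + 9(1−p). From C: 0p + 10(1−p).
Set equal: 4p = 1(1−p) → p = 1/5.

1/5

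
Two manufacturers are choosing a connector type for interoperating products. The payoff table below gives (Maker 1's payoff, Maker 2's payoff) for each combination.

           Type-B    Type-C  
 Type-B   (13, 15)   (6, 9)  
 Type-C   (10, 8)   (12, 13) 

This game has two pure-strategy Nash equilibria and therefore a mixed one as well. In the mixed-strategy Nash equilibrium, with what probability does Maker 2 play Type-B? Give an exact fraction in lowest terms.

2/3

Maker 2's mix q on Type-B must make Maker 1 indifferent between Type-B and Type-C.
Maker 1's payoff from Type-B: 13q + 6(1−q). From Type-C: 10q + 12(1−q).
Set equal: 3q = 6(1−q) → q = 6/9 = 2/3.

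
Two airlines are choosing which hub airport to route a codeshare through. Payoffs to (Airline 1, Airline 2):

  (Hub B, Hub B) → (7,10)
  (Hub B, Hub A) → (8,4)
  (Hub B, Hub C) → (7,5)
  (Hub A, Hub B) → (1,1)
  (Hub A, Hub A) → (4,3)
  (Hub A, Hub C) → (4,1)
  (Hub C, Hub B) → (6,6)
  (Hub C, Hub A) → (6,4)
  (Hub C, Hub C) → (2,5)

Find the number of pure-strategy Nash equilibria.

1

Both Hub B: Airline 1 gets 7 (best alternative 6); Airline 2 gets 10 (best alternative 5). Neither deviates — NE.
Both Hub A is not a NE: Airline 1 would switch to Hub B (8 > 4).
No other cell survives both best-response checks, so there is 1 pure NE.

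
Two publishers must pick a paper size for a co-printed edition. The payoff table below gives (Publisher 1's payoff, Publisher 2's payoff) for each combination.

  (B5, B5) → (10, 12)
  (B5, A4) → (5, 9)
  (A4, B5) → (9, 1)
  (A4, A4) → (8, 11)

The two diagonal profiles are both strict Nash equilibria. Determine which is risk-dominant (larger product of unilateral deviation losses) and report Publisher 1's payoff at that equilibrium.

At both B5: Publisher 1 loses 10 − 9 = 1 by deviating; Publisher 2 loses 12 − 9 = 3. Product = 1·3 = 3.
At both A4: Publisher 1 loses 8 − 5 = 3 by deviating; Publisher 2 loses 11 − 1 = 10. Product = 3·10 = 30.
30 > 3, so both A4 is risk-dominant. Publisher 1's payoff there is 8.

8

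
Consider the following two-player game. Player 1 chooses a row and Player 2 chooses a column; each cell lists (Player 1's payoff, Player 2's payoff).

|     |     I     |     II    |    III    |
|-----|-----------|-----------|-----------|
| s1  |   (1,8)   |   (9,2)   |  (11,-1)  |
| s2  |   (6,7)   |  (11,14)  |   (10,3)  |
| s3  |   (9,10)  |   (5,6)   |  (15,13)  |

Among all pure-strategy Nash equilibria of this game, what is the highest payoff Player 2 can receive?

14

(s2, II) is a pure NE (Player 1: 11 ≥ 9; Player 2: 14 ≥ 7). Player 2 gets 14.
(s3, III) is a pure NE (Player 1: 15 ≥ 11; Player 2: 13 ≥ 10). Player 2 gets 13.
Every other cell has a profitable deviation for at least one player. Highest of {14, 13} is 14.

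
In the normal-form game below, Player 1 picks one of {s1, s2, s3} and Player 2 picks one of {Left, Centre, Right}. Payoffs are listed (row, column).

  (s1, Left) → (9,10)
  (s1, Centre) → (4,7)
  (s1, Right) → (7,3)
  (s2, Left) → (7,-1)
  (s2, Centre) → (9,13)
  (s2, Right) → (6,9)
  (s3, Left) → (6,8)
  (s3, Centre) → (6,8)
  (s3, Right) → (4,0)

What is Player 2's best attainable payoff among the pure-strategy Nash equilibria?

(s1, Left) is a pure NE (Player 1: 9 ≥ 7; Player 2: 10 ≥ 7). Player 2 gets 10.
(s2, Centre) is a pure NE (Player 1: 9 ≥ 6; Player 2: 13 ≥ 9). Player 2 gets 13.
Every other cell has a profitable deviation for at least one player. Highest of {10, 13} is 13.

13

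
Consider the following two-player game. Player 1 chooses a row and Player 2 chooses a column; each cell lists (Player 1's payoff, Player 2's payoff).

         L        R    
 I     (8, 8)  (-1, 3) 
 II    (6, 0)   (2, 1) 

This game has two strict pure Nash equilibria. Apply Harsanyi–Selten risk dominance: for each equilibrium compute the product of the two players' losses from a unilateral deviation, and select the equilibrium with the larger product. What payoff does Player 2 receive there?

At (I, L): Player 1 loses 8 − 6 = 2 by deviating; Player 2 loses 8 − 3 = 5. Product = 2·5 = 10.
At (II, R): Player 1 loses 2 − (-1) = 3 by deviating; Player 2 loses 1 − 0 = 1. Product = 3·1 = 3.
10 > 3, so (I, L) is risk-dominant. Player 2's payoff there is 8.

8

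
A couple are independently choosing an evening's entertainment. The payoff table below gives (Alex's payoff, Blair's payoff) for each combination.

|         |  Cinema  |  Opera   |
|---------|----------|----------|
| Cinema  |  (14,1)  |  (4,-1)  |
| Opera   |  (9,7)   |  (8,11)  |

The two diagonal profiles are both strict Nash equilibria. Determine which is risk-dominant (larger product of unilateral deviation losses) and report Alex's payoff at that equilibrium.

8

At both Cinema: Alex loses 14 − 9 = 5 by deviating; Blair loses 1 − (-1) = 2. Product = 5·2 = 10.
At both Opera: Alex loses 8 − 4 = 4 by deviating; Blair loses 11 − 7 = 4. Product = 4·4 = 16.
16 > 10, so both Opera is risk-dominant. Alex's payoff there is 8.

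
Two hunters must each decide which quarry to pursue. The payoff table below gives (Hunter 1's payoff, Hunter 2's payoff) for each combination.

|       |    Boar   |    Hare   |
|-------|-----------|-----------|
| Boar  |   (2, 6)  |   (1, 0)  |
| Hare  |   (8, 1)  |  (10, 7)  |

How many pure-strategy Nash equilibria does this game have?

1

Both Hare: Hunter 1 gets 10 (best alternative 1); Hunter 2 gets 7 (best alternative 1). Neither deviates — NE.
Both Boar is not a NE: Hunter 1 would switch to Hare (8 > 2).
No other cell survives both best-response checks, so there is 1 pure NE.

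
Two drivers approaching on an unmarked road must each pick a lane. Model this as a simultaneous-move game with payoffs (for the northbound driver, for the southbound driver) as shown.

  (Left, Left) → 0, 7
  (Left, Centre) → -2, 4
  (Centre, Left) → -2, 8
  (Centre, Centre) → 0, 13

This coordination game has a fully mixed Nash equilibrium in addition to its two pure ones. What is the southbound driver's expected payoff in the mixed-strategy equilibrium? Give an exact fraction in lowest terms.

The northbound driver mixes with probability p on Left, chosen so the southbound driver is indifferent: 7p + 8(1−p) = 4p + 13(1−p) gives p = 5/8.
The southbound driver's expected payoff is 7·5/8 + 8·3/8 = 59/8.

59/8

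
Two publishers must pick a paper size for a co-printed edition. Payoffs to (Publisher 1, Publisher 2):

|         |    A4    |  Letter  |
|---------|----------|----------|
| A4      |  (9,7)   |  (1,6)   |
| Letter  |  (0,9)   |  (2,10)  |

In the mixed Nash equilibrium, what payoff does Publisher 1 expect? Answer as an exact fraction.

9/5

Publisher 2 mixes with probability q on A4, chosen so Publisher 1 is indifferent: 9q + 1(1−q) = 0q + 2(1−q) gives q = 1/10.
Publisher 1's expected payoff (from either row, since indifferent) is 9·1/10 + 1·9/10 = 9/5.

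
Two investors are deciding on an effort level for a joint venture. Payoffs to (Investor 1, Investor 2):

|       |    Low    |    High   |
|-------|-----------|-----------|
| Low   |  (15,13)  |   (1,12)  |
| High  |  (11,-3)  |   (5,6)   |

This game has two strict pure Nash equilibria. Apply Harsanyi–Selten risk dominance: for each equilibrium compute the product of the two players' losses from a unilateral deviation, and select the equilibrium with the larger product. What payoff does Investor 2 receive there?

6

At both Low: Investor 1 loses 15 − 11 = 4 by deviating; Investor 2 loses 13 − 12 = 1. Product = 4·1 = 4.
At both High: Investor 1 loses 5 − 1 = 4 by deviating; Investor 2 loses 6 − (-3) = 9. Product = 4·9 = 36.
36 > 4, so both High is risk-dominant. Investor 2's payoff there is 6.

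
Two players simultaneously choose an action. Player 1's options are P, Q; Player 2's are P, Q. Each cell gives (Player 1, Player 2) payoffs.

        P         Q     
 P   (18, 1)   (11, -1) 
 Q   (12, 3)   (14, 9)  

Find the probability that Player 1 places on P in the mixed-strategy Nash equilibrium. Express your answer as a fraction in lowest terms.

Player 1's mix p on P must make Player 2 indifferent between P and Q.
Player 2's payoff from P: 1p + 3(1−p). From Q: (-1)p + 9(1−p).
Set equal: 2p = 6(1−p) → p = 6/8 = 3/4.

3/4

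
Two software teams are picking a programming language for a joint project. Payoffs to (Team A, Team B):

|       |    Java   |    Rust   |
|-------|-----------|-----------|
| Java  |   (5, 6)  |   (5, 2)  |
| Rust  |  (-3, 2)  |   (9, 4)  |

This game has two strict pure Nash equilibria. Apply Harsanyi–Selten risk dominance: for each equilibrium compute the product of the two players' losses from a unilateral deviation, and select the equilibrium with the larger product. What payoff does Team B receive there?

At both Java: Team A loses 5 − (-3) = 8 by deviating; Team B loses 6 − 2 = 4. Product = 8·4 = 32.
At both Rust: Team A loses 9 − 5 = 4 by deviating; Team B loses 4 − 2 = 2. Product = 4·2 = 8.
32 > 8, so both Java is risk-dominant. Team B's payoff there is 6.

6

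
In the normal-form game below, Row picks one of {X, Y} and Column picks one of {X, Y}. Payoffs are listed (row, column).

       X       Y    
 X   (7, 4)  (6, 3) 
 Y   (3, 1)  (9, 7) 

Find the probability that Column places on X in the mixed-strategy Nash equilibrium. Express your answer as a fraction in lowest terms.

3/7

Column's mix q on X must make Row indifferent between X and Y.
Row's payoff from X: 7q + 6(1−q). From Y: 3q + 9(1−q).
Set equal: 4q = 3(1−q) → q = 3/7.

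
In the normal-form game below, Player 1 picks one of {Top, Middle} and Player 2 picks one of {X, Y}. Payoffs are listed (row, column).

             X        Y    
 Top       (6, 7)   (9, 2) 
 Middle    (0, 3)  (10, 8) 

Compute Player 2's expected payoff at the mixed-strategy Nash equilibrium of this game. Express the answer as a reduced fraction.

Player 1 mixes with probability p on Top, chosen so Player 2 is indifferent: 7p + 3(1−p) = 2p + 8(1−p) gives p = 1/2.
Player 2's expected payoff is 7·1/2 + 3·1/2 = 5.

5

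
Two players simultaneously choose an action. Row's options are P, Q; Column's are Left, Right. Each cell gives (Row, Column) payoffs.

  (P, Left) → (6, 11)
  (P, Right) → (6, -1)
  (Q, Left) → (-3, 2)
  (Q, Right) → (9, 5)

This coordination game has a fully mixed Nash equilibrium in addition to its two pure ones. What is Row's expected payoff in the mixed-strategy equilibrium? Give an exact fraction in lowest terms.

Column mixes with probability q on Left, chosen so Row is indifferent: 6q + 6(1−q) = (-3)q + 9(1−q) gives q = 1/4.
Row's expected payoff (from either row, since indifferent) is 6·1/4 + 6·3/4 = 6.

6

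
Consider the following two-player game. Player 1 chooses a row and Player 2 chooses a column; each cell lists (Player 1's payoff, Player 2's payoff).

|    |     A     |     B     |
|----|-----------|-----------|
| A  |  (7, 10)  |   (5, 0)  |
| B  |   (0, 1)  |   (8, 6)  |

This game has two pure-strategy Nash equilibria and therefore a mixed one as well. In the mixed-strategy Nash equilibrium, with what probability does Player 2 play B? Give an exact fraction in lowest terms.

7/10

Player 2's mix q on A must make Player 1 indifferent between A and B.
Player 1's payoff from A: 7q + 5(1−q). From B: 0q + 8(1−q).
Set equal: 7q = 3(1−q) → q = 3/10.
Probability on B is 1 − 3/10 = 7/10.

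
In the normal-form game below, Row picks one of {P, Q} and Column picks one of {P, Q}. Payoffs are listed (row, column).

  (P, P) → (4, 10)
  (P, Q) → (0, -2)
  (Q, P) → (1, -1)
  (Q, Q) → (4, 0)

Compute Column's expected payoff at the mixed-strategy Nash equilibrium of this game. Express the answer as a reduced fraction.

Row mixes with probability p on P, chosen so Column is indifferent: 10p + (-1)(1−p) = (-2)p + 0(1−p) gives p = 1/13.
Column's expected payoff is 10·1/13 + (-1)·12/13 = -2/13.

-2/13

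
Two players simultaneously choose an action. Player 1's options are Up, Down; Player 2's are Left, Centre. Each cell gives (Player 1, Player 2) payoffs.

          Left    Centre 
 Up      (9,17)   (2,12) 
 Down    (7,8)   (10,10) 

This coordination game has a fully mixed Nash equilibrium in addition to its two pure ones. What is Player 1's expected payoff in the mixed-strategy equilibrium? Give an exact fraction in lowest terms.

Player 2 mixes with probability q on Left, chosen so Player 1 is indifferent: 9q + 2(1−q) = 7q + 10(1−q) gives q = 4/5.
Player 1's expected payoff (from either row, since indifferent) is 9·4/5 + 2·1/5 = 38/5.

38/5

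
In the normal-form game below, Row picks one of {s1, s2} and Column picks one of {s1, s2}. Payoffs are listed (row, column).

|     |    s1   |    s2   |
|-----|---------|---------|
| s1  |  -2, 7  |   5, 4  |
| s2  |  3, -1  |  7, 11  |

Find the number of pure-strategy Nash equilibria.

Both s2: Row gets 7 (best alternative 5); Column gets 11 (best alternative -1). Neither deviates — NE.
Both s1 is not a NE: Row would switch to s2 (3 > -2).
No other cell survives both best-response checks, so there is 1 pure NE.

1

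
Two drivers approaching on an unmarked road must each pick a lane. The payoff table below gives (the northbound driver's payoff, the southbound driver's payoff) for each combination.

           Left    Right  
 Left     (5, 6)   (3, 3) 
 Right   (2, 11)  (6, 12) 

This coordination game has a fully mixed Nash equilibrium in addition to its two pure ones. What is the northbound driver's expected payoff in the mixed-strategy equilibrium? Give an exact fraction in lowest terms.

4

The southbound driver mixes with probability q on Left, chosen so the northbound driver is indifferent: 5q + 3(1−q) = 2q + 6(1−q) gives q = 1/2.
The northbound driver's expected payoff (from either row, since indifferent) is 5·1/2 + 3·1/2 = 4.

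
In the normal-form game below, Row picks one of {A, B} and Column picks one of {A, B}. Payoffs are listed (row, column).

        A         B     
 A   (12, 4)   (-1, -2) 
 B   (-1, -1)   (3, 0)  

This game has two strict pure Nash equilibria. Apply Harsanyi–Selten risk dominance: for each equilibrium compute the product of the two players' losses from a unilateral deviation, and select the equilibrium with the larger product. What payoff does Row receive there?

At both A: Row loses 12 − (-1) = 13 by deviating; Column loses 4 − (-2) = 6. Product = 13·6 = 78.
At both B: Row loses 3 − (-1) = 4 by deviating; Column loses 0 − (-1) = 1. Product = 4·1 = 4.
78 > 4, so both A is risk-dominant. Row's payoff there is 12.

12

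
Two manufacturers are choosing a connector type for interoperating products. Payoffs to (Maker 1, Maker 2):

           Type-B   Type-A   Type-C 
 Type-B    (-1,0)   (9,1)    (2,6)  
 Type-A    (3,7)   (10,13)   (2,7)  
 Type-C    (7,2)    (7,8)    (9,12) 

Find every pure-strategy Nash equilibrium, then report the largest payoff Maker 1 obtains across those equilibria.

Both Type-A is a pure NE (Maker 1: 10 ≥ 9; Maker 2: 13 ≥ 7). Maker 1 gets 10.
Both Type-C is a pure NE (Maker 1: 9 ≥ 2; Maker 2: 12 ≥ 8). Maker 1 gets 9.
Every other cell has a profitable deviation for at least one player. Highest of {10, 9} is 10.

10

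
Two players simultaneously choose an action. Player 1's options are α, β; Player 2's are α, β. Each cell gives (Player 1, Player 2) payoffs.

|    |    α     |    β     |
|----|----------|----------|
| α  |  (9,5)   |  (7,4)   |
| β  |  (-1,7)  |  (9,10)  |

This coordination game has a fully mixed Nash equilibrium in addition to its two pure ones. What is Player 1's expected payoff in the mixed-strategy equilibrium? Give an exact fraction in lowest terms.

22/3

Player 2 mixes with probability q on α, chosen so Player 1 is indifferent: 9q + 7(1−q) = (-1)q + 9(1−q) gives q = 1/6.
Player 1's expected payoff (from either row, since indifferent) is 9·1/6 + 7·5/6 = 22/3.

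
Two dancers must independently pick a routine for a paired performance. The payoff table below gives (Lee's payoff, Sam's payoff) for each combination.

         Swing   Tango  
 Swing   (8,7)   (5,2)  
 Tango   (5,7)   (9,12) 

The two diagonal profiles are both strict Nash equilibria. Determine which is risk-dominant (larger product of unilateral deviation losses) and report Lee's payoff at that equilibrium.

At both Swing: Lee loses 8 − 5 = 3 by deviating; Sam loses 7 − 2 = 5. Product = 3·5 = 15.
At both Tango: Lee loses 9 − 5 = 4 by deviating; Sam loses 12 − 7 = 5. Product = 4·5 = 20.
20 > 15, so both Tango is risk-dominant. Lee's payoff there is 9.

9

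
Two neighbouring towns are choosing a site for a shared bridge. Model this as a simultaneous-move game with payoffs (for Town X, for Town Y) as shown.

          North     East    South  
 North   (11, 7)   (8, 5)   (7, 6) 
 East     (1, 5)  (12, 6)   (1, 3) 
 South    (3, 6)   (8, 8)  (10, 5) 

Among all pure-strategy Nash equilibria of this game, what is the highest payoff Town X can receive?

12

Both North is a pure NE (Town X: 11 ≥ 3; Town Y: 7 ≥ 6). Town X gets 11.
Both East is a pure NE (Town X: 12 ≥ 8; Town Y: 6 ≥ 5). Town X gets 12.
Every other cell has a profitable deviation for at least one player. Highest of {11, 12} is 12.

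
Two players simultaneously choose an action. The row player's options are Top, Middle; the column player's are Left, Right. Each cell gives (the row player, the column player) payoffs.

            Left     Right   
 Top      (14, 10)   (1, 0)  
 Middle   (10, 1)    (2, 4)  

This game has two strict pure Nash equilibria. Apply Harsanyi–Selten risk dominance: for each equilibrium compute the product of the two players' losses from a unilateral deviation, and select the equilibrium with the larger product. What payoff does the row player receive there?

14

At (Top, Left): the row player loses 14 − 10 = 4 by deviating; the column player loses 10 − 0 = 10. Product = 4·10 = 40.
At (Middle, Right): the row player loses 2 − 1 = 1 by deviating; the column player loses 4 − 1 = 3. Product = 1·3 = 3.
40 > 3, so (Top, Left) is risk-dominant. The row player's payoff there is 14.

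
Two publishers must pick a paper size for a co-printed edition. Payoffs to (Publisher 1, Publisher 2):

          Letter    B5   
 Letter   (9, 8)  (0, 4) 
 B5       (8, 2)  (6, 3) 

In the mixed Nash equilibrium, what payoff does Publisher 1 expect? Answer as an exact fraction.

Publisher 2 mixes with probability q on Letter, chosen so Publisher 1 is indifferent: 9q + 0(1−q) = 8q + 6(1−q) gives q = 6/7.
Publisher 1's expected payoff (from either row, since indifferent) is 9·6/7 + 0·1/7 = 54/7.

54/7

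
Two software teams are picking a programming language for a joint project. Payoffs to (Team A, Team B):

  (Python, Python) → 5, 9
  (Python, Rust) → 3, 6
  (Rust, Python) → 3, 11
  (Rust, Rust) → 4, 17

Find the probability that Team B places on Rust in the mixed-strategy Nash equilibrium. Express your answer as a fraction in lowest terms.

2/3

Team B's mix q on Python must make Team A indifferent between Python and Rust.
Team A's payoff from Python: 5q + 3(1−q). From Rust: 3q + 4(1−q).
Set equal: 2q = 1(1−q) → q = 1/3.
Probability on Rust is 1 − 1/3 = 2/3.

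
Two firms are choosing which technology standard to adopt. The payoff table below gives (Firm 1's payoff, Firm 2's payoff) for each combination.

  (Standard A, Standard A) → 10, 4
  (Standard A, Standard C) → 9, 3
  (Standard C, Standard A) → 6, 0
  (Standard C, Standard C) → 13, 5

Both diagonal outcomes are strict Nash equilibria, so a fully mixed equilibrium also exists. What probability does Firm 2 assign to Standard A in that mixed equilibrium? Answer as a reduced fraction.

1/2

Firm 2's mix q on Standard A must make Firm 1 indifferent between Standard A and Standard C.
Firm 1's payoff from Standard A: 10q + 9(1−q). From Standard C: 6q + 13(1−q).
Set equal: 4q = 4(1−q) → q = 4/8 = 1/2.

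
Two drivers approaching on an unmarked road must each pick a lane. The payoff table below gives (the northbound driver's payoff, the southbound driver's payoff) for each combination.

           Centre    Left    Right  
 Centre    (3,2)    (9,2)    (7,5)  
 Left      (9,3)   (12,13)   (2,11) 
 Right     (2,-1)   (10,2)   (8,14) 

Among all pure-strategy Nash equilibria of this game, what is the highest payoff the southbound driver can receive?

Both Left is a pure NE (the northbound driver: 12 ≥ 10; the southbound driver: 13 ≥ 11). The southbound driver gets 13.
Both Right is a pure NE (the northbound driver: 8 ≥ 7; the southbound driver: 14 ≥ 2). The southbound driver gets 14.
Every other cell has a profitable deviation for at least one player. Highest of {13, 14} is 14.

14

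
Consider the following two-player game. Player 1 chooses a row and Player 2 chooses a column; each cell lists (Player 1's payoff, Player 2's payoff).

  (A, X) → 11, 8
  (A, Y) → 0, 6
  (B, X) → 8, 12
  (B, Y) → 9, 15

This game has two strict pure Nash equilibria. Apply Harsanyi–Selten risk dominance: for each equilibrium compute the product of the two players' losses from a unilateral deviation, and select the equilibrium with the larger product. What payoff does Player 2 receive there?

15

At (A, X): Player 1 loses 11 − 8 = 3 by deviating; Player 2 loses 8 − 6 = 2. Product = 3·2 = 6.
At (B, Y): Player 1 loses 9 − 0 = 9 by deviating; Player 2 loses 15 − 12 = 3. Product = 9·3 = 27.
27 > 6, so (B, Y) is risk-dominant. Player 2's payoff there is 15.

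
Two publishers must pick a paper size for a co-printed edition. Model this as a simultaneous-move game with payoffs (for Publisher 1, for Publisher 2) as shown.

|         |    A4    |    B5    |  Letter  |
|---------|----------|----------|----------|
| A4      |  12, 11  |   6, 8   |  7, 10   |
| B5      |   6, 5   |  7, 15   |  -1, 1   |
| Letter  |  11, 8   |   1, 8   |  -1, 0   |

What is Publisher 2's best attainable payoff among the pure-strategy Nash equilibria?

15

Both A4 is a pure NE (Publisher 1: 12 ≥ 11; Publisher 2: 11 ≥ 10). Publisher 2 gets 11.
Both B5 is a pure NE (Publisher 1: 7 ≥ 6; Publisher 2: 15 ≥ 5). Publisher 2 gets 15.
Every other cell has a profitable deviation for at least one player. Highest of {11, 15} is 15.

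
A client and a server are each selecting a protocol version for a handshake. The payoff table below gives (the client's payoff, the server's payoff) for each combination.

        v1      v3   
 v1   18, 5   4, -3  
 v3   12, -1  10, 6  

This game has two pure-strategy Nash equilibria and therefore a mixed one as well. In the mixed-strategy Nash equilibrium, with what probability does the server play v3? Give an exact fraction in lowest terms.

1/2

The server's mix q on v1 must make the client indifferent between v1 and v3.
The client's payoff from v1: 18q + 4(1−q). From v3: 12q + 10(1−q).
Set equal: 6q = 6(1−q) → q = 6/12 = 1/2.
Probability on v3 is 1 − 1/2 = 1/2.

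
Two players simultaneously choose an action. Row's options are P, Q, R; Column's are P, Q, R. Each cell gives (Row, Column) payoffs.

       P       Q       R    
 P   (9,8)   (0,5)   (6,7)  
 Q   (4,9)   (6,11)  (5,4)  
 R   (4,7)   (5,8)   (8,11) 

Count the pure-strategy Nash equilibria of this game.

Both P: Row gets 9 (best alternative 4); Column gets 8 (best alternative 7). Neither deviates — NE.
Both Q: Row gets 6 (best alternative 5); Column gets 11 (best alternative 9). Neither deviates — NE.
Both R: Row gets 8 (best alternative 6); Column gets 11 (best alternative 8). Neither deviates — NE.
(P, R) is not a NE: Row would switch to R (8 > 6).
No other cell survives both best-response checks, so there are 3 pure NE.

3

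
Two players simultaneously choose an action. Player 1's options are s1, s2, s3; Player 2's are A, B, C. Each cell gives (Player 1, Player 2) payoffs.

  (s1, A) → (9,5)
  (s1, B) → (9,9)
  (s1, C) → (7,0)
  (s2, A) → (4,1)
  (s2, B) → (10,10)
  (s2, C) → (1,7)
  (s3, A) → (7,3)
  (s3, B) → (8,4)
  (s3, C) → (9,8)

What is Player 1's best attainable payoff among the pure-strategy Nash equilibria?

(s2, B) is a pure NE (Player 1: 10 ≥ 9; Player 2: 10 ≥ 7). Player 1 gets 10.
(s3, C) is a pure NE (Player 1: 9 ≥ 7; Player 2: 8 ≥ 4). Player 1 gets 9.
Every other cell has a profitable deviation for at least one player. Highest of {10, 9} is 10.

10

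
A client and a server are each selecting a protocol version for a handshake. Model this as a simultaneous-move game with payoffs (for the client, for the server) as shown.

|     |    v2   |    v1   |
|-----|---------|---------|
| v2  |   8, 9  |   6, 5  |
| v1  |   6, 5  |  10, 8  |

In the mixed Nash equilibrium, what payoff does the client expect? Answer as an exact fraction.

22/3

The server mixes with probability q on v2, chosen so the client is indifferent: 8q + 6(1−q) = 6q + 10(1−q) gives q = 2/3.
The client's expected payoff (from either row, since indifferent) is 8·2/3 + 6·1/3 = 22/3.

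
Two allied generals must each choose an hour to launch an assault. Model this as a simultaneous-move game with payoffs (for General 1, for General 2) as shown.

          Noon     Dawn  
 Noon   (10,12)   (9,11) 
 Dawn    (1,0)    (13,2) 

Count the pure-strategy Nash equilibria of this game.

Both Noon: General 1 gets 10 (best alternative 1); General 2 gets 12 (best alternative 11). Neither deviates — NE.
Both Dawn: General 1 gets 13 (best alternative 9); General 2 gets 2 (best alternative 0). Neither deviates — NE.
(Dawn, Noon) is not a NE: General 1 would switch to Noon (10 > 1).
No other cell survives both best-response checks, so there are 2 pure NE.

2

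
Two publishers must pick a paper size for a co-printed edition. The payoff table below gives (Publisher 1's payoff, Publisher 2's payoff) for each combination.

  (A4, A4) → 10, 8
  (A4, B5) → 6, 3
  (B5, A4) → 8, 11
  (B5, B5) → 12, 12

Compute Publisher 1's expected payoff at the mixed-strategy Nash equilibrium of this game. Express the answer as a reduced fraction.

Publisher 2 mixes with probability q on A4, chosen so Publisher 1 is indifferent: 10q + 6(1−q) = 8q + 12(1−q) gives q = 3/4.
Publisher 1's expected payoff (from either row, since indifferent) is 10·3/4 + 6·1/4 = 9.

9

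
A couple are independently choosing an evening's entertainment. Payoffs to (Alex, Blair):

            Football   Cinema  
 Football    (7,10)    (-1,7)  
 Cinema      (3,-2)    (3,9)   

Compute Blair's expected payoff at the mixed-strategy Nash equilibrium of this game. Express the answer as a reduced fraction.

52/7

Alex mixes with probability p on Football, chosen so Blair is indifferent: 10p + (-2)(1−p) = 7p + 9(1−p) gives p = 11/14.
Blair's expected payoff is 10·11/14 + (-2)·3/14 = 52/7.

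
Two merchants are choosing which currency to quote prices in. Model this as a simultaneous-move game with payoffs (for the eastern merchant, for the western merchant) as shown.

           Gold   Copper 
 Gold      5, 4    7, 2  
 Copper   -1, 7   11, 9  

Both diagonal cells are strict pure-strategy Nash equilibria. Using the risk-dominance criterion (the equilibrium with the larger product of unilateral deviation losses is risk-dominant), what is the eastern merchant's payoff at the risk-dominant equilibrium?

At both Gold: the eastern merchant loses 5 − (-1) = 6 by deviating; the western merchant loses 4 − 2 = 2. Product = 6·2 = 12.
At both Copper: the eastern merchant loses 11 − 7 = 4 by deviating; the western merchant loses 9 − 7 = 2. Product = 4·2 = 8.
12 > 8, so both Gold is risk-dominant. The eastern merchant's payoff there is 5.

5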